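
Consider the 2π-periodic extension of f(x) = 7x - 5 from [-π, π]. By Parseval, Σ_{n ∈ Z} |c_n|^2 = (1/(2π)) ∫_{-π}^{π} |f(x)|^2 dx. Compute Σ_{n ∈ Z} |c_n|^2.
Σ |c_n|^2 = 49π^2/3 + 25

Expand and integrate term by term over [-π, π]:
  ∫ (7x)^2 dx = 49·(2π^3/3); ∫ 2·7·(-5)·x dx = 0 (odd integrand); ∫ (-5)^2 dx = 25·2π.
So (1/(2π)) ∫_{-π}^{π} (7x - 5)^2 dx = 49π^2/3 + 25 = 49π^2/3 + 25.
Parseval ⇒ Σ |c_n|^2 = 49π^2/3 + 25.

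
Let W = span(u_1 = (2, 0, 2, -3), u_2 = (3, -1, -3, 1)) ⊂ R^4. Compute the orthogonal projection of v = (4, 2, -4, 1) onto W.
proj_W(v) = (1164/331, -382/331, -1128/331, 355/331)

Set up U = [u_1 | ... | u_2] ∈ R^(4×2). The projector onto W = col(U) is P = U (U^T U)^(-1) U^T.
Compute U^T U =
  [17, -3]
  [-3, 20],
and U^T v = (-3, 23).
Solve U^T U · c = U^T v for the coefficients: c = (9/331, 382/331). The projection is proj_W(v) = U c.
Check: (v - proj_W(v)) · u_1 = 0  (should be 0).
Check: (v - proj_W(v)) · u_2 = 0  (should be 0).
Result: proj_W(v) = (1164/331, -382/331, -1128/331, 355/331).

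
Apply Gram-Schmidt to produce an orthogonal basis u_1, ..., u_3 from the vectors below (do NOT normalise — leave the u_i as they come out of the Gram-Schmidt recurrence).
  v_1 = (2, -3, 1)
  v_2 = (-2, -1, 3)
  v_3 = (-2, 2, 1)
Orthogonal basis:
  u_1 = (2, -3, 1)
  u_2 = (-16/7, -4/7, 20/7)
  u_3 = (1/3, 1/3, 1/3)

Apply the Gram-Schmidt recurrence
  u_1 = v_1
  u_i = v_i − Σ_{j<i} ((v_i · u_j) / (u_j · u_j)) · u_j.

Step by step this gives:
  u_1 = (2, -3, 1)
  u_2 = (-16/7, -4/7, 20/7)
  u_3 = (1/3, 1/3, 1/3)

Orthogonality check:
  u_2 · u_1 = 0 (should be 0)
  u_3 · u_1 = 0 (should be 0)
  u_3 · u_2 = 0 (should be 0)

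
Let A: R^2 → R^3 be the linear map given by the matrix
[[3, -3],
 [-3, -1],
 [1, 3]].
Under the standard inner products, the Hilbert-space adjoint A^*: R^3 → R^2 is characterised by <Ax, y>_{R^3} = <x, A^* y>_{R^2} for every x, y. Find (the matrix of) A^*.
A^* = A^T =
[[3, -3, 1],
 [-3, -1, 3]]

For real matrices with standard dot products, the defining identity <Ax, y> = <x, A^* y> gives (Ax)^T y = x^T (A^*) y, i.e. x^T A^T y = x^T (A^*) y. Since this holds for all x, y, we must have A^* = A^T. Therefore
A^* =
[[3, -3, 1],
 [-3, -1, 3]].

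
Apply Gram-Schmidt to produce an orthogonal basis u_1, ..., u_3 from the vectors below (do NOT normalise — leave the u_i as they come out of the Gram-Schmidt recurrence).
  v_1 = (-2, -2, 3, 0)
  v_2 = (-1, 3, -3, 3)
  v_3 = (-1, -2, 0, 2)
Orthogonal basis:
  u_1 = (-2, -2, 3, 0)
  u_2 = (-43/17, 25/17, -12/17, 3)
  u_3 = (150/307, -537/307, -258/307, 329/307)

Apply the Gram-Schmidt recurrence
  u_1 = v_1
  u_i = v_i − Σ_{j<i} ((v_i · u_j) / (u_j · u_j)) · u_j.

Step by step this gives:
  u_1 = (-2, -2, 3, 0)
  u_2 = (-43/17, 25/17, -12/17, 3)
  u_3 = (150/307, -537/307, -258/307, 329/307)

Orthogonality check:
  u_2 · u_1 = 0 (should be 0)
  u_3 · u_1 = 0 (should be 0)
  u_3 · u_2 = 0 (should be 0)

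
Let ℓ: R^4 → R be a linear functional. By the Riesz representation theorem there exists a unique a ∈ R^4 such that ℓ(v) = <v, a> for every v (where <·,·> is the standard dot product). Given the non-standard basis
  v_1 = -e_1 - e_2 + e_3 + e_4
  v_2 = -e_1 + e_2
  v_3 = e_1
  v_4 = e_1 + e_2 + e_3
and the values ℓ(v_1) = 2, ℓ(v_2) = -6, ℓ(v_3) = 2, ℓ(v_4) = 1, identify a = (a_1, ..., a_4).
a = (2, -4, 3, -3)

Write a = (a_1, ..., a_4) in the standard basis. For each basis vector v_i, ℓ(v_i) = <v_i, a> is a linear equation in the a_j's. Collect the n equations into a matrix system V a = ℓ, where row i of V is v_i (expressed in the standard basis). Since V is invertible (lower-triangular with 1s on the diagonal, up to permutation), solve by back-substitution:
  V =
[[-1, -1, 1, 1],
 [-1, 1, 0, 0],
 [1, 0, 0, 0],
 [1, 1, 1, 0]]
  V a = (2, -6, 2, 1)
Solving gives a = (2, -4, 3, -3).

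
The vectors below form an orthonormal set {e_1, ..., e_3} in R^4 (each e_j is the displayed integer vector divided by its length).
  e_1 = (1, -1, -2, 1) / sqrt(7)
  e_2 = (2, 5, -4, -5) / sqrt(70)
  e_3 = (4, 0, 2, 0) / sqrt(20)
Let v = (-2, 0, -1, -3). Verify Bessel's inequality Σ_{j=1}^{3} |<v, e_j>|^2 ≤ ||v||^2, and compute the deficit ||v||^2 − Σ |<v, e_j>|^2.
Σ |<v, e_j>|^2 = 19/2; ||v||^2 = 14; deficit = 9/2

Write each e_j = u_j / sqrt(<u_j, u_j>) where u_j is the displayed integer vector. Then <v, e_j> = <v, u_j> / sqrt(<u_j, u_j>), so |<v, e_j>|^2 = <v, u_j>^2 / <u_j, u_j>.
Coefficients: <v, e_1> = -3/sqrt(7), <v, e_2> = 15/sqrt(70), <v, e_3> = -10/sqrt(20).
Square and sum: Σ |<v, e_j>|^2 = 19/2.
Compute ||v||^2 = v·v = 14.
Deficit = 14 − 19/2 = 9/2 ≥ 0, confirming Bessel's inequality. (The deficit equals ||v − Σ <v,e_j> e_j||^2, the squared distance from v to span{e_j}.)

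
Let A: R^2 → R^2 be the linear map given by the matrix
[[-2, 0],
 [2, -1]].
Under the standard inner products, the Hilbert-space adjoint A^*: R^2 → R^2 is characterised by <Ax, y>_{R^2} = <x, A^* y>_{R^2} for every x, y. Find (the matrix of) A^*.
A^* = A^T =
[[-2, 2],
 [0, -1]]

For real matrices with standard dot products, the defining identity <Ax, y> = <x, A^* y> gives (Ax)^T y = x^T (A^*) y, i.e. x^T A^T y = x^T (A^*) y. Since this holds for all x, y, we must have A^* = A^T. Therefore
A^* =
[[-2, 2],
 [0, -1]].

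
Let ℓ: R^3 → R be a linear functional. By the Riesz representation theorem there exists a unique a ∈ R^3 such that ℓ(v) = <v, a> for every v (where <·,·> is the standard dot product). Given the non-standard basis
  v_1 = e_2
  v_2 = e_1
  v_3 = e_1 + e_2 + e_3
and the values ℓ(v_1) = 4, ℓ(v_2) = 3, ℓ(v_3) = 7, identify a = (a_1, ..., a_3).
a = (3, 4, 0)

Write a = (a_1, ..., a_3) in the standard basis. For each basis vector v_i, ℓ(v_i) = <v_i, a> is a linear equation in the a_j's. Collect the n equations into a matrix system V a = ℓ, where row i of V is v_i (expressed in the standard basis). Since V is invertible (lower-triangular with 1s on the diagonal, up to permutation), solve by back-substitution:
  V =
[[0, 1, 0],
 [1, 0, 0],
 [1, 1, 1]]
  V a = (4, 3, 7)
Solving gives a = (3, 4, 0).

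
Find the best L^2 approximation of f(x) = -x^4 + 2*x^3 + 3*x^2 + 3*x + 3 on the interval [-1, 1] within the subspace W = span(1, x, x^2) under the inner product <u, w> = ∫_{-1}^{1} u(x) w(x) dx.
g(x) = 15*x^2/7 + 21*x/5 + 108/35

The best approximation g ∈ W is the orthogonal projection of f onto W. Writing g = a_0 + a_1 x + a_2 x^2, the coefficients solve the normal equations G · a = b where
  G_{ij} = <φ_i, φ_j> and b_i = <f, φ_i>, with φ_0 = 1, φ_1 = x, φ_2 = x^2.
G =
  [2, 0, 2/3]
  [0, 2/3, 0]
  [2/3, 0, 2/5],
b = (38/5, 14/5, 102/35).
Solving gives a_0 = 108/35, a_1 = 21/5, a_2 = 15/7, so
  g(x) = 15*x^2/7 + 21*x/5 + 108/35.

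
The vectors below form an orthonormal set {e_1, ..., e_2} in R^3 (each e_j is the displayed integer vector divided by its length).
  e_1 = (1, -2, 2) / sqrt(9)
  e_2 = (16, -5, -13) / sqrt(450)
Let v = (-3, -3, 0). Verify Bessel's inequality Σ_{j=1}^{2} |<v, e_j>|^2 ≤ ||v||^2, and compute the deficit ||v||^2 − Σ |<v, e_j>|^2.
Σ |<v, e_j>|^2 = 171/50; ||v||^2 = 18; deficit = 729/50

Write each e_j = u_j / sqrt(<u_j, u_j>) where u_j is the displayed integer vector. Then <v, e_j> = <v, u_j> / sqrt(<u_j, u_j>), so |<v, e_j>|^2 = <v, u_j>^2 / <u_j, u_j>.
Coefficients: <v, e_1> = 3/sqrt(9), <v, e_2> = -33/sqrt(450).
Square and sum: Σ |<v, e_j>|^2 = 171/50.
Compute ||v||^2 = v·v = 18.
Deficit = 18 − 171/50 = 729/50 ≥ 0, confirming Bessel's inequality. (The deficit equals ||v − Σ <v,e_j> e_j||^2, the squared distance from v to span{e_j}.)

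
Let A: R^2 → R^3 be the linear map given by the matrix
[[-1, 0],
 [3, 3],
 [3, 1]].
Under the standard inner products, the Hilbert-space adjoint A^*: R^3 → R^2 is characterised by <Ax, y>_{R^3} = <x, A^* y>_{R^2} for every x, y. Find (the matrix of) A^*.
A^* = A^T =
[[-1, 3, 3],
 [0, 3, 1]]

For real matrices with standard dot products, the defining identity <Ax, y> = <x, A^* y> gives (Ax)^T y = x^T (A^*) y, i.e. x^T A^T y = x^T (A^*) y. Since this holds for all x, y, we must have A^* = A^T. Therefore
A^* =
[[-1, 3, 3],
 [0, 3, 1]].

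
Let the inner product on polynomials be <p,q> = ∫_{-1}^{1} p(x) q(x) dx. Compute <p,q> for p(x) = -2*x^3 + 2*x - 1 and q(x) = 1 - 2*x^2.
<p,q> = -2/3

Expand the product: p(x)·q(x) = 4*x^5 - 6*x^3 + 2*x^2 + 2*x - 1.
∫_{-1}^{1} of each monomial x^k gives [2/(k+1) if k even, 0 if k odd]. Integrating term-by-term (or equivalently evaluating the antiderivative F(x) = 2*x^6/3 - 3*x^4/2 + 2*x^3/3 + x^2 - x at the endpoints):
  F(1) − F(−1) = -1/6 − (1/2) = -2/3.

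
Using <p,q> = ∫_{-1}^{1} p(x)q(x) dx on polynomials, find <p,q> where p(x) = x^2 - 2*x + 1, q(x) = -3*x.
<p,q> = 4

Expand the product: p(x)·q(x) = -3*x^3 + 6*x^2 - 3*x.
∫_{-1}^{1} of each monomial x^k gives [2/(k+1) if k even, 0 if k odd]. Integrating term-by-term (or equivalently evaluating the antiderivative F(x) = -3*x^4/4 + 2*x^3 - 3*x^2/2 at the endpoints):
  F(1) − F(−1) = -1/4 − (-17/4) = 4.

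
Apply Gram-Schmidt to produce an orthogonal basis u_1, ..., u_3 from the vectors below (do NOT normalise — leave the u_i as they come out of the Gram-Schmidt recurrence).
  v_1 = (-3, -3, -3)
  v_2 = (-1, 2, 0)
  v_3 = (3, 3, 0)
Orthogonal basis:
  u_1 = (-3, -3, -3)
  u_2 = (-4/3, 5/3, -1/3)
  u_3 = (9/7, 9/14, -27/14)

Apply the Gram-Schmidt recurrence
  u_1 = v_1
  u_i = v_i − Σ_{j<i} ((v_i · u_j) / (u_j · u_j)) · u_j.

Step by step this gives:
  u_1 = (-3, -3, -3)
  u_2 = (-4/3, 5/3, -1/3)
  u_3 = (9/7, 9/14, -27/14)

Orthogonality check:
  u_2 · u_1 = 0 (should be 0)
  u_3 · u_1 = 0 (should be 0)
  u_3 · u_2 = 0 (should be 0)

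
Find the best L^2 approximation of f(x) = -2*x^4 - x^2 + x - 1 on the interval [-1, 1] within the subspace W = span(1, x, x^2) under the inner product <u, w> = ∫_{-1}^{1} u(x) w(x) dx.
g(x) = -19*x^2/7 + x - 29/35

The best approximation g ∈ W is the orthogonal projection of f onto W. Writing g = a_0 + a_1 x + a_2 x^2, the coefficients solve the normal equations G · a = b where
  G_{ij} = <φ_i, φ_j> and b_i = <f, φ_i>, with φ_0 = 1, φ_1 = x, φ_2 = x^2.
G =
  [2, 0, 2/3]
  [0, 2/3, 0]
  [2/3, 0, 2/5],
b = (-52/15, 2/3, -172/105).
Solving gives a_0 = -29/35, a_1 = 1, a_2 = -19/7, so
  g(x) = -19*x^2/7 + x - 29/35.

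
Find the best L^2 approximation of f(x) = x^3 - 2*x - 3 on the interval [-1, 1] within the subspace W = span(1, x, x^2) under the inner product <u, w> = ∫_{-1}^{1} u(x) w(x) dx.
g(x) = -7*x/5 - 3

The best approximation g ∈ W is the orthogonal projection of f onto W. Writing g = a_0 + a_1 x + a_2 x^2, the coefficients solve the normal equations G · a = b where
  G_{ij} = <φ_i, φ_j> and b_i = <f, φ_i>, with φ_0 = 1, φ_1 = x, φ_2 = x^2.
G =
  [2, 0, 2/3]
  [0, 2/3, 0]
  [2/3, 0, 2/5],
b = (-6, -14/15, -2).
Solving gives a_0 = -3, a_1 = -7/5, a_2 = 0, so
  g(x) = -7*x/5 - 3.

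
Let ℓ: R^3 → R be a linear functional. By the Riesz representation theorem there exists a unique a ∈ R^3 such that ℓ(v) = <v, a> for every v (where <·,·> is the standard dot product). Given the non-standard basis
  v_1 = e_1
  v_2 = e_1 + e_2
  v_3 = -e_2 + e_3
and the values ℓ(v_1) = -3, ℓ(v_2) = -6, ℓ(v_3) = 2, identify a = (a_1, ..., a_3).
a = (-3, -3, -1)

Write a = (a_1, ..., a_3) in the standard basis. For each basis vector v_i, ℓ(v_i) = <v_i, a> is a linear equation in the a_j's. Collect the n equations into a matrix system V a = ℓ, where row i of V is v_i (expressed in the standard basis). Since V is invertible (lower-triangular with 1s on the diagonal, up to permutation), solve by back-substitution:
  V =
[[1, 0, 0],
 [1, 1, 0],
 [0, -1, 1]]
  V a = (-3, -6, 2)
Solving gives a = (-3, -3, -1).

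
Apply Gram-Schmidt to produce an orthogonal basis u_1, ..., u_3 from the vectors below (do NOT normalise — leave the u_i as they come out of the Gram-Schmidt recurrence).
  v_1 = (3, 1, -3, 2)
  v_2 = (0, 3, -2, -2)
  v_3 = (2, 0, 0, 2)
Orthogonal basis:
  u_1 = (3, 1, -3, 2)
  u_2 = (-15/23, 64/23, -31/23, -56/23)
  u_3 = (27/61, 118/183, 143/183, 34/183)

Apply the Gram-Schmidt recurrence
  u_1 = v_1
  u_i = v_i − Σ_{j<i} ((v_i · u_j) / (u_j · u_j)) · u_j.

Step by step this gives:
  u_1 = (3, 1, -3, 2)
  u_2 = (-15/23, 64/23, -31/23, -56/23)
  u_3 = (27/61, 118/183, 143/183, 34/183)

Orthogonality check:
  u_2 · u_1 = 0 (should be 0)
  u_3 · u_1 = 0 (should be 0)
  u_3 · u_2 = 0 (should be 0)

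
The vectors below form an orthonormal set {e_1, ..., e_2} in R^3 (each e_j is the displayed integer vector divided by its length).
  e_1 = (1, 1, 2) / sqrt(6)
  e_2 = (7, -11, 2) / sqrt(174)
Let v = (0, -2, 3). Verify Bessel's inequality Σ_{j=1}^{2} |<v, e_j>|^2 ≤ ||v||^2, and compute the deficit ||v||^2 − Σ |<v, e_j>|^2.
Σ |<v, e_j>|^2 = 208/29; ||v||^2 = 13; deficit = 169/29

Write each e_j = u_j / sqrt(<u_j, u_j>) where u_j is the displayed integer vector. Then <v, e_j> = <v, u_j> / sqrt(<u_j, u_j>), so |<v, e_j>|^2 = <v, u_j>^2 / <u_j, u_j>.
Coefficients: <v, e_1> = 4/sqrt(6), <v, e_2> = 28/sqrt(174).
Square and sum: Σ |<v, e_j>|^2 = 208/29.
Compute ||v||^2 = v·v = 13.
Deficit = 13 − 208/29 = 169/29 ≥ 0, confirming Bessel's inequality. (The deficit equals ||v − Σ <v,e_j> e_j||^2, the squared distance from v to span{e_j}.)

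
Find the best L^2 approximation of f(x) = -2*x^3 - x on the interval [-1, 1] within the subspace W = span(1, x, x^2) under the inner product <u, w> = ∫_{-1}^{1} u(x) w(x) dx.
g(x) = -11*x/5

The best approximation g ∈ W is the orthogonal projection of f onto W. Writing g = a_0 + a_1 x + a_2 x^2, the coefficients solve the normal equations G · a = b where
  G_{ij} = <φ_i, φ_j> and b_i = <f, φ_i>, with φ_0 = 1, φ_1 = x, φ_2 = x^2.
G =
  [2, 0, 2/3]
  [0, 2/3, 0]
  [2/3, 0, 2/5],
b = (0, -22/15, 0).
Solving gives a_0 = 0, a_1 = -11/5, a_2 = 0, so
  g(x) = -11*x/5.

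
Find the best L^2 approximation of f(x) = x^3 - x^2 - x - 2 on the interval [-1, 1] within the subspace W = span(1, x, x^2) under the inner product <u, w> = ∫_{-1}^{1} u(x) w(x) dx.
g(x) = -x^2 - 2*x/5 - 2

The best approximation g ∈ W is the orthogonal projection of f onto W. Writing g = a_0 + a_1 x + a_2 x^2, the coefficients solve the normal equations G · a = b where
  G_{ij} = <φ_i, φ_j> and b_i = <f, φ_i>, with φ_0 = 1, φ_1 = x, φ_2 = x^2.
G =
  [2, 0, 2/3]
  [0, 2/3, 0]
  [2/3, 0, 2/5],
b = (-14/3, -4/15, -26/15).
Solving gives a_0 = -2, a_1 = -2/5, a_2 = -1, so
  g(x) = -x^2 - 2*x/5 - 2.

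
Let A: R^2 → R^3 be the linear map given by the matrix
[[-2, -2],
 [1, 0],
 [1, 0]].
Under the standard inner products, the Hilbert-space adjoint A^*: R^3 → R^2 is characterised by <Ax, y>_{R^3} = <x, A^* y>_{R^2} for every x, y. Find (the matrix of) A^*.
A^* = A^T =
[[-2, 1, 1],
 [-2, 0, 0]]

For real matrices with standard dot products, the defining identity <Ax, y> = <x, A^* y> gives (Ax)^T y = x^T (A^*) y, i.e. x^T A^T y = x^T (A^*) y. Since this holds for all x, y, we must have A^* = A^T. Therefore
A^* =
[[-2, 1, 1],
 [-2, 0, 0]].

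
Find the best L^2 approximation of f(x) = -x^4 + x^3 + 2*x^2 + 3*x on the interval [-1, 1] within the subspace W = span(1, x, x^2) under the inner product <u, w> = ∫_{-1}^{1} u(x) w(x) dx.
g(x) = 8*x^2/7 + 18*x/5 + 3/35

The best approximation g ∈ W is the orthogonal projection of f onto W. Writing g = a_0 + a_1 x + a_2 x^2, the coefficients solve the normal equations G · a = b where
  G_{ij} = <φ_i, φ_j> and b_i = <f, φ_i>, with φ_0 = 1, φ_1 = x, φ_2 = x^2.
G =
  [2, 0, 2/3]
  [0, 2/3, 0]
  [2/3, 0, 2/5],
b = (14/15, 12/5, 18/35).
Solving gives a_0 = 3/35, a_1 = 18/5, a_2 = 8/7, so
  g(x) = 8*x^2/7 + 18*x/5 + 3/35.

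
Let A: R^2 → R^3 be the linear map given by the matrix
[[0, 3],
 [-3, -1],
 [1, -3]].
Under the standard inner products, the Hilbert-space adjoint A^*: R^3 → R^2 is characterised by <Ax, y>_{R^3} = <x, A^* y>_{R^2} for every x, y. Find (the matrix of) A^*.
A^* = A^T =
[[0, -3, 1],
 [3, -1, -3]]

For real matrices with standard dot products, the defining identity <Ax, y> = <x, A^* y> gives (Ax)^T y = x^T (A^*) y, i.e. x^T A^T y = x^T (A^*) y. Since this holds for all x, y, we must have A^* = A^T. Therefore
A^* =
[[0, -3, 1],
 [3, -1, -3]].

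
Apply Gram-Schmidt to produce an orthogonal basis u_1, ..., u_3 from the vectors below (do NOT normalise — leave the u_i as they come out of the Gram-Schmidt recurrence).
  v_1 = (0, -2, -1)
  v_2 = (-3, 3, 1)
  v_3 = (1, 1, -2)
Orthogonal basis:
  u_1 = (0, -2, -1)
  u_2 = (-3, 1/5, -2/5)
  u_3 = (8/23, 24/23, -48/23)

Apply the Gram-Schmidt recurrence
  u_1 = v_1
  u_i = v_i − Σ_{j<i} ((v_i · u_j) / (u_j · u_j)) · u_j.

Step by step this gives:
  u_1 = (0, -2, -1)
  u_2 = (-3, 1/5, -2/5)
  u_3 = (8/23, 24/23, -48/23)

Orthogonality check:
  u_2 · u_1 = 0 (should be 0)
  u_3 · u_1 = 0 (should be 0)
  u_3 · u_2 = 0 (should be 0)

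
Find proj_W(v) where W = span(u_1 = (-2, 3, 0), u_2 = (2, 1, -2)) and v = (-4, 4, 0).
proj_W(v) = (-104/29, 124/29, 16/29)

Set up U = [u_1 | ... | u_2] ∈ R^(3×2). The projector onto W = col(U) is P = U (U^T U)^(-1) U^T.
Compute U^T U =
  [13, -1]
  [-1, 9],
and U^T v = (20, -4).
Solve U^T U · c = U^T v for the coefficients: c = (44/29, -8/29). The projection is proj_W(v) = U c.
Check: (v - proj_W(v)) · u_1 = 0  (should be 0).
Check: (v - proj_W(v)) · u_2 = 0  (should be 0).
Result: proj_W(v) = (-104/29, 124/29, 16/29).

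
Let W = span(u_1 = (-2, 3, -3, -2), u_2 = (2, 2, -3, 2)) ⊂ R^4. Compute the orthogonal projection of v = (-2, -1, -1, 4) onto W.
proj_W(v) = (554/497, -41/497, -117/497, 554/497)

Set up U = [u_1 | ... | u_2] ∈ R^(4×2). The projector onto W = col(U) is P = U (U^T U)^(-1) U^T.
Compute U^T U =
  [26, 7]
  [7, 21],
and U^T v = (-4, 5).
Solve U^T U · c = U^T v for the coefficients: c = (-17/71, 158/497). The projection is proj_W(v) = U c.
Check: (v - proj_W(v)) · u_1 = 0  (should be 0).
Check: (v - proj_W(v)) · u_2 = 0  (should be 0).
Result: proj_W(v) = (554/497, -41/497, -117/497, 554/497).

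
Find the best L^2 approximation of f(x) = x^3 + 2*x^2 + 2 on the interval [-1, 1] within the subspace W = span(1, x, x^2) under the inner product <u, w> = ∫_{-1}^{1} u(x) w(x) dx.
g(x) = 2*x^2 + 3*x/5 + 2

The best approximation g ∈ W is the orthogonal projection of f onto W. Writing g = a_0 + a_1 x + a_2 x^2, the coefficients solve the normal equations G · a = b where
  G_{ij} = <φ_i, φ_j> and b_i = <f, φ_i>, with φ_0 = 1, φ_1 = x, φ_2 = x^2.
G =
  [2, 0, 2/3]
  [0, 2/3, 0]
  [2/3, 0, 2/5],
b = (16/3, 2/5, 32/15).
Solving gives a_0 = 2, a_1 = 3/5, a_2 = 2, so
  g(x) = 2*x^2 + 3*x/5 + 2.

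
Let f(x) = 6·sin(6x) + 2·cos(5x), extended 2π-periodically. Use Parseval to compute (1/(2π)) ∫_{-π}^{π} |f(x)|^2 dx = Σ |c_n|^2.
Σ |c_n|^2 = 20

Expand |f|^2 and use orthogonality of {sin(nx), cos(mx)} on [-π, π]:
  ∫_{-π}^{π} sin(nx)^2 dx = π, ∫ cos(mx)^2 dx = π, and cross terms integrate to 0.
So ∫_{-π}^{π} f(x)^2 dx = 6^2 · π + 2^2 · π = (36 + 4)π.
Divide by 2π: (36 + 4)/2 = 20.
By Parseval, this equals Σ |c_n|^2.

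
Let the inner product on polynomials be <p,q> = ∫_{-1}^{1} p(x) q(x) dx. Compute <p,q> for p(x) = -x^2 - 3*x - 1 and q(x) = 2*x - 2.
<p,q> = 4/3

Expand the product: p(x)·q(x) = -2*x^3 - 4*x^2 + 4*x + 2.
∫_{-1}^{1} of each monomial x^k gives [2/(k+1) if k even, 0 if k odd]. Integrating term-by-term (or equivalently evaluating the antiderivative F(x) = -x^4/2 - 4*x^3/3 + 2*x^2 + 2*x at the endpoints):
  F(1) − F(−1) = 13/6 − (5/6) = 4/3.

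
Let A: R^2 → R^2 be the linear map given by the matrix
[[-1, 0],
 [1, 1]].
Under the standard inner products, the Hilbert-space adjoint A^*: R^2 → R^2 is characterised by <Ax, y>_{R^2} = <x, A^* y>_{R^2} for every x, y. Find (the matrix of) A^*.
A^* = A^T =
[[-1, 1],
 [0, 1]]

For real matrices with standard dot products, the defining identity <Ax, y> = <x, A^* y> gives (Ax)^T y = x^T (A^*) y, i.e. x^T A^T y = x^T (A^*) y. Since this holds for all x, y, we must have A^* = A^T. Therefore
A^* =
[[-1, 1],
 [0, 1]].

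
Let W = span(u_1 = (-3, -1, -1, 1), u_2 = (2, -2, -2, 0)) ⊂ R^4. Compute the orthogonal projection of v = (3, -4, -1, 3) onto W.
proj_W(v) = (16/7, -20/7, -20/7, 1/7)

Set up U = [u_1 | ... | u_2] ∈ R^(4×2). The projector onto W = col(U) is P = U (U^T U)^(-1) U^T.
Compute U^T U =
  [12, -2]
  [-2, 12],
and U^T v = (-1, 16).
Solve U^T U · c = U^T v for the coefficients: c = (1/7, 19/14). The projection is proj_W(v) = U c.
Check: (v - proj_W(v)) · u_1 = 0  (should be 0).
Check: (v - proj_W(v)) · u_2 = 0  (should be 0).
Result: proj_W(v) = (16/7, -20/7, -20/7, 1/7).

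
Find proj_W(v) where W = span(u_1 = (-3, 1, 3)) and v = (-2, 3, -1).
proj_W(v) = (-18/19, 6/19, 18/19)

Set up U = [u_1 | ... | u_1] ∈ R^(3×1). The projector onto W = col(U) is P = U (U^T U)^(-1) U^T.
Compute U^T U =
  [19],
and U^T v = (6).
Solve U^T U · c = U^T v for the coefficients: c = (6/19). The projection is proj_W(v) = U c.
Check: (v - proj_W(v)) · u_1 = 0  (should be 0).
Result: proj_W(v) = (-18/19, 6/19, 18/19).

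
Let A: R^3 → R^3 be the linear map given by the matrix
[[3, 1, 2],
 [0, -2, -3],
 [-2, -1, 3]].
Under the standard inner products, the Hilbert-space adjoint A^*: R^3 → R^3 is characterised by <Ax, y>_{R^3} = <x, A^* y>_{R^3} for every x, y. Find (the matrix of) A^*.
A^* = A^T =
[[3, 0, -2],
 [1, -2, -1],
 [2, -3, 3]]

For real matrices with standard dot products, the defining identity <Ax, y> = <x, A^* y> gives (Ax)^T y = x^T (A^*) y, i.e. x^T A^T y = x^T (A^*) y. Since this holds for all x, y, we must have A^* = A^T. Therefore
A^* =
[[3, 0, -2],
 [1, -2, -1],
 [2, -3, 3]].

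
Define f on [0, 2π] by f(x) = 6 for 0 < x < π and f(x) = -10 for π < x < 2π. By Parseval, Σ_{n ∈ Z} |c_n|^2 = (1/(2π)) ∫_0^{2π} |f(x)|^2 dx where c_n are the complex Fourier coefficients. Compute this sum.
Σ |c_n|^2 = 68

Parseval equates the L^2 energy of f (normalised by 1/(2π)) with the ℓ^2 sum of its Fourier coefficients: (1/(2π)) ∫_0^{2π} |f|^2 = Σ |c_n|^2.
Compute the left side: (1/(2π)) [∫_0^π 6^2 dx + ∫_π^{2π} (-10)^2 dx] = (1/(2π)) · (36π + 100π) = (36 + 100)/2 = 68.
So Σ_{n ∈ Z} |c_n|^2 = 68.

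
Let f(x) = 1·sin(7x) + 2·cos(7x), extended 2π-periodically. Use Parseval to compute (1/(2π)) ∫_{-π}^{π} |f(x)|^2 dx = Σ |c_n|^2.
Σ |c_n|^2 = 5/2

Expand |f|^2 and use orthogonality of {sin(nx), cos(mx)} on [-π, π]:
  ∫_{-π}^{π} sin(nx)^2 dx = π, ∫ cos(mx)^2 dx = π, and cross terms integrate to 0.
So ∫_{-π}^{π} f(x)^2 dx = 1^2 · π + 2^2 · π = (1 + 4)π.
Divide by 2π: (1 + 4)/2 = 5/2.
By Parseval, this equals Σ |c_n|^2.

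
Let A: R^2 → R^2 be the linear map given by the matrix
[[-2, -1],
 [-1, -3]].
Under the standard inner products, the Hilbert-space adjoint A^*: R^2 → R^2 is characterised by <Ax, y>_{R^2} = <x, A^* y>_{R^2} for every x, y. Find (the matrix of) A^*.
A^* = A^T =
[[-2, -1],
 [-1, -3]]

For real matrices with standard dot products, the defining identity <Ax, y> = <x, A^* y> gives (Ax)^T y = x^T (A^*) y, i.e. x^T A^T y = x^T (A^*) y. Since this holds for all x, y, we must have A^* = A^T. Therefore
A^* =
[[-2, -1],
 [-1, -3]].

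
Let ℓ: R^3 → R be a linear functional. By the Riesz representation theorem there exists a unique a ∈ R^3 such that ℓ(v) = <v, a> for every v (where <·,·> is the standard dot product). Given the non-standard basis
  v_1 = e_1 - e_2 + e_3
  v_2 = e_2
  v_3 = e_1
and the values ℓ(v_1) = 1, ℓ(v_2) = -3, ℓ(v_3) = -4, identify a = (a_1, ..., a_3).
a = (-4, -3, 2)

Write a = (a_1, ..., a_3) in the standard basis. For each basis vector v_i, ℓ(v_i) = <v_i, a> is a linear equation in the a_j's. Collect the n equations into a matrix system V a = ℓ, where row i of V is v_i (expressed in the standard basis). Since V is invertible (lower-triangular with 1s on the diagonal, up to permutation), solve by back-substitution:
  V =
[[1, -1, 1],
 [0, 1, 0],
 [1, 0, 0]]
  V a = (1, -3, -4)
Solving gives a = (-4, -3, 2).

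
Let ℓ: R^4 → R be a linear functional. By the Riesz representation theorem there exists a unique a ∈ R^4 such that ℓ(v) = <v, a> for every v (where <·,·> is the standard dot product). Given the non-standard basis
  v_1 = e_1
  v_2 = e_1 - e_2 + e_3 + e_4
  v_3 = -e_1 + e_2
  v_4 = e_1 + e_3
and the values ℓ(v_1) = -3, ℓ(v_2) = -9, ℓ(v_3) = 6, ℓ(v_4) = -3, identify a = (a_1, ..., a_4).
a = (-3, 3, 0, -3)

Write a = (a_1, ..., a_4) in the standard basis. For each basis vector v_i, ℓ(v_i) = <v_i, a> is a linear equation in the a_j's. Collect the n equations into a matrix system V a = ℓ, where row i of V is v_i (expressed in the standard basis). Since V is invertible (lower-triangular with 1s on the diagonal, up to permutation), solve by back-substitution:
  V =
[[1, 0, 0, 0],
 [1, -1, 1, 1],
 [-1, 1, 0, 0],
 [1, 0, 1, 0]]
  V a = (-3, -9, 6, -3)
Solving gives a = (-3, 3, 0, -3).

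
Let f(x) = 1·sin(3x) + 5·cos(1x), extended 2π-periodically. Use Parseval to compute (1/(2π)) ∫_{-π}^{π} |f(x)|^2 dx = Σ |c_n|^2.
Σ |c_n|^2 = 13

Expand |f|^2 and use orthogonality of {sin(nx), cos(mx)} on [-π, π]:
  ∫_{-π}^{π} sin(nx)^2 dx = π, ∫ cos(mx)^2 dx = π, and cross terms integrate to 0.
So ∫_{-π}^{π} f(x)^2 dx = 1^2 · π + 5^2 · π = (1 + 25)π.
Divide by 2π: (1 + 25)/2 = 13.
By Parseval, this equals Σ |c_n|^2.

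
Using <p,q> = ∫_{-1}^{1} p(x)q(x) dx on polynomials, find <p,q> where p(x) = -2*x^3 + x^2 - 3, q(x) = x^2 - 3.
<p,q> = 72/5

Expand the product: p(x)·q(x) = -2*x^5 + x^4 + 6*x^3 - 6*x^2 + 9.
∫_{-1}^{1} of each monomial x^k gives [2/(k+1) if k even, 0 if k odd]. Integrating term-by-term (or equivalently evaluating the antiderivative F(x) = -x^6/3 + x^5/5 + 3*x^4/2 - 2*x^3 + 9*x at the endpoints):
  F(1) − F(−1) = 251/30 − (-181/30) = 72/5.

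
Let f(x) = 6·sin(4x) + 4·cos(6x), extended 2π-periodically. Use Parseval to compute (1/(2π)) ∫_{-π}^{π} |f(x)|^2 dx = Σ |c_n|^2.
Σ |c_n|^2 = 26

Expand |f|^2 and use orthogonality of {sin(nx), cos(mx)} on [-π, π]:
  ∫_{-π}^{π} sin(nx)^2 dx = π, ∫ cos(mx)^2 dx = π, and cross terms integrate to 0.
So ∫_{-π}^{π} f(x)^2 dx = 6^2 · π + 4^2 · π = (36 + 16)π.
Divide by 2π: (36 + 16)/2 = 26.
By Parseval, this equals Σ |c_n|^2.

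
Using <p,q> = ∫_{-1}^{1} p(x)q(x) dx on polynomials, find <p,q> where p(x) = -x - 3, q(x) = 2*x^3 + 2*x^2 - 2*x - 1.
<p,q> = 38/15

Expand the product: p(x)·q(x) = -2*x^4 - 8*x^3 - 4*x^2 + 7*x + 3.
∫_{-1}^{1} of each monomial x^k gives [2/(k+1) if k even, 0 if k odd]. Integrating term-by-term (or equivalently evaluating the antiderivative F(x) = -2*x^5/5 - 2*x^4 - 4*x^3/3 + 7*x^2/2 + 3*x at the endpoints):
  F(1) − F(−1) = 83/30 − (7/30) = 38/15.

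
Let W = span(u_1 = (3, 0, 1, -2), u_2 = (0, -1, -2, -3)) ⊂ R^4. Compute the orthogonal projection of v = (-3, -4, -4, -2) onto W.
proj_W(v) = (-33/10, -8/5, -43/10, -13/5)

Set up U = [u_1 | ... | u_2] ∈ R^(4×2). The projector onto W = col(U) is P = U (U^T U)^(-1) U^T.
Compute U^T U =
  [14, 4]
  [4, 14],
and U^T v = (-9, 18).
Solve U^T U · c = U^T v for the coefficients: c = (-11/10, 8/5). The projection is proj_W(v) = U c.
Check: (v - proj_W(v)) · u_1 = 0  (should be 0).
Check: (v - proj_W(v)) · u_2 = 0  (should be 0).
Result: proj_W(v) = (-33/10, -8/5, -43/10, -13/5).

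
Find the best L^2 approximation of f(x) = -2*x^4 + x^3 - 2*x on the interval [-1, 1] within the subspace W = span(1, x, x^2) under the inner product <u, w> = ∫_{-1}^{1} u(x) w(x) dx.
g(x) = -12*x^2/7 - 7*x/5 + 6/35

The best approximation g ∈ W is the orthogonal projection of f onto W. Writing g = a_0 + a_1 x + a_2 x^2, the coefficients solve the normal equations G · a = b where
  G_{ij} = <φ_i, φ_j> and b_i = <f, φ_i>, with φ_0 = 1, φ_1 = x, φ_2 = x^2.
G =
  [2, 0, 2/3]
  [0, 2/3, 0]
  [2/3, 0, 2/5],
b = (-4/5, -14/15, -4/7).
Solving gives a_0 = 6/35, a_1 = -7/5, a_2 = -12/7, so
  g(x) = -12*x^2/7 - 7*x/5 + 6/35.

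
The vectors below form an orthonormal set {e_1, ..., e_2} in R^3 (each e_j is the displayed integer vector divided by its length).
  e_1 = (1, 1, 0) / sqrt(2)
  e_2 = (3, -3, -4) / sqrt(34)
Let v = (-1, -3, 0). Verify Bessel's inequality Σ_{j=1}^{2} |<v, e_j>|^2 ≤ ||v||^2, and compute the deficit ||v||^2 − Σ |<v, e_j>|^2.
Σ |<v, e_j>|^2 = 154/17; ||v||^2 = 10; deficit = 16/17

Write each e_j = u_j / sqrt(<u_j, u_j>) where u_j is the displayed integer vector. Then <v, e_j> = <v, u_j> / sqrt(<u_j, u_j>), so |<v, e_j>|^2 = <v, u_j>^2 / <u_j, u_j>.
Coefficients: <v, e_1> = -4/sqrt(2), <v, e_2> = 6/sqrt(34).
Square and sum: Σ |<v, e_j>|^2 = 154/17.
Compute ||v||^2 = v·v = 10.
Deficit = 10 − 154/17 = 16/17 ≥ 0, confirming Bessel's inequality. (The deficit equals ||v − Σ <v,e_j> e_j||^2, the squared distance from v to span{e_j}.)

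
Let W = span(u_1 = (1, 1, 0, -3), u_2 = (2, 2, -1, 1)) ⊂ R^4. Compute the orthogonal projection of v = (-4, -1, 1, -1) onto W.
proj_W(v) = (-268/109, -268/109, 130/109, -106/109)

Set up U = [u_1 | ... | u_2] ∈ R^(4×2). The projector onto W = col(U) is P = U (U^T U)^(-1) U^T.
Compute U^T U =
  [11, 1]
  [1, 10],
and U^T v = (-2, -12).
Solve U^T U · c = U^T v for the coefficients: c = (-8/109, -130/109). The projection is proj_W(v) = U c.
Check: (v - proj_W(v)) · u_1 = 0  (should be 0).
Check: (v - proj_W(v)) · u_2 = 0  (should be 0).
Result: proj_W(v) = (-268/109, -268/109, 130/109, -106/109).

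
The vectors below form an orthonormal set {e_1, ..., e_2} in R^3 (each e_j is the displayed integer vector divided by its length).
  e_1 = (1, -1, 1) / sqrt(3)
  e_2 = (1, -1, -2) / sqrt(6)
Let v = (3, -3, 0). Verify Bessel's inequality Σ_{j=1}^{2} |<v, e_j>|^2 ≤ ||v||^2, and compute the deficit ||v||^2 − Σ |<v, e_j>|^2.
Σ |<v, e_j>|^2 = 18; ||v||^2 = 18; deficit = 0

Write each e_j = u_j / sqrt(<u_j, u_j>) where u_j is the displayed integer vector. Then <v, e_j> = <v, u_j> / sqrt(<u_j, u_j>), so |<v, e_j>|^2 = <v, u_j>^2 / <u_j, u_j>.
Coefficients: <v, e_1> = 6/sqrt(3), <v, e_2> = 6/sqrt(6).
Square and sum: Σ |<v, e_j>|^2 = 18.
Compute ||v||^2 = v·v = 18.
Deficit = 18 − 18 = 0 ≥ 0, confirming Bessel's inequality. (The deficit equals ||v − Σ <v,e_j> e_j||^2, the squared distance from v to span{e_j}.)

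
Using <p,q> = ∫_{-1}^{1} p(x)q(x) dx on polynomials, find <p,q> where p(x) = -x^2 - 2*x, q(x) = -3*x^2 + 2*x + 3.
<p,q> = -52/15

Expand the product: p(x)·q(x) = 3*x^4 + 4*x^3 - 7*x^2 - 6*x.
∫_{-1}^{1} of each monomial x^k gives [2/(k+1) if k even, 0 if k odd]. Integrating term-by-term (or equivalently evaluating the antiderivative F(x) = 3*x^5/5 + x^4 - 7*x^3/3 - 3*x^2 at the endpoints):
  F(1) − F(−1) = -56/15 − (-4/15) = -52/15.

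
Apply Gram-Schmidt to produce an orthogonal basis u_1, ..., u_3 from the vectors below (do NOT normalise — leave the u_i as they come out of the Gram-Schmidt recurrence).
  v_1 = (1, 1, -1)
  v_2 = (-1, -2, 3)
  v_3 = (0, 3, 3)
Orthogonal basis:
  u_1 = (1, 1, -1)
  u_2 = (1, 0, 1)
  u_3 = (-3/2, 3, 3/2)

Apply the Gram-Schmidt recurrence
  u_1 = v_1
  u_i = v_i − Σ_{j<i} ((v_i · u_j) / (u_j · u_j)) · u_j.

Step by step this gives:
  u_1 = (1, 1, -1)
  u_2 = (1, 0, 1)
  u_3 = (-3/2, 3, 3/2)

Orthogonality check:
  u_2 · u_1 = 0 (should be 0)
  u_3 · u_1 = 0 (should be 0)
  u_3 · u_2 = 0 (should be 0)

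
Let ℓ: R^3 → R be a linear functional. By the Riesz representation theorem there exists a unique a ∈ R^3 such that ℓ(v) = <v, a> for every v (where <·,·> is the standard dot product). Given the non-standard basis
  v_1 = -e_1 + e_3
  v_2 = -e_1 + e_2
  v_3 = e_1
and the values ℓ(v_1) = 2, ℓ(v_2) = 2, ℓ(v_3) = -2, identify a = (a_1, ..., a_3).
a = (-2, 0, 0)

Write a = (a_1, ..., a_3) in the standard basis. For each basis vector v_i, ℓ(v_i) = <v_i, a> is a linear equation in the a_j's. Collect the n equations into a matrix system V a = ℓ, where row i of V is v_i (expressed in the standard basis). Since V is invertible (lower-triangular with 1s on the diagonal, up to permutation), solve by back-substitution:
  V =
[[-1, 0, 1],
 [-1, 1, 0],
 [1, 0, 0]]
  V a = (2, 2, -2)
Solving gives a = (-2, 0, 0).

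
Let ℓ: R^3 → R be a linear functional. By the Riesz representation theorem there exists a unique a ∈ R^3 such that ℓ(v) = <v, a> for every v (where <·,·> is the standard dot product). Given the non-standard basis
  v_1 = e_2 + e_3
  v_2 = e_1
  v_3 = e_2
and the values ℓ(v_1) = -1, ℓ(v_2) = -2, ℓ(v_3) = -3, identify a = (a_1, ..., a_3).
a = (-2, -3, 2)

Write a = (a_1, ..., a_3) in the standard basis. For each basis vector v_i, ℓ(v_i) = <v_i, a> is a linear equation in the a_j's. Collect the n equations into a matrix system V a = ℓ, where row i of V is v_i (expressed in the standard basis). Since V is invertible (lower-triangular with 1s on the diagonal, up to permutation), solve by back-substitution:
  V =
[[0, 1, 1],
 [1, 0, 0],
 [0, 1, 0]]
  V a = (-1, -2, -3)
Solving gives a = (-2, -3, 2).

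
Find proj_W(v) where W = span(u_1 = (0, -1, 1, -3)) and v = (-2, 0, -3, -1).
proj_W(v) = (0, 0, 0, 0)

Set up U = [u_1 | ... | u_1] ∈ R^(4×1). The projector onto W = col(U) is P = U (U^T U)^(-1) U^T.
Compute U^T U =
  [11],
and U^T v = (0).
Solve U^T U · c = U^T v for the coefficients: c = (0). The projection is proj_W(v) = U c.
Check: (v - proj_W(v)) · u_1 = 0  (should be 0).
Result: proj_W(v) = (0, 0, 0, 0).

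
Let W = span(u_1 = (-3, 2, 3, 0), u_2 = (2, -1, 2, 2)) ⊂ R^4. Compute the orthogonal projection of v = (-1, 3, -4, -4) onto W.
proj_W(v) = (-231/94, 51/47, -393/94, -156/47)

Set up U = [u_1 | ... | u_2] ∈ R^(4×2). The projector onto W = col(U) is P = U (U^T U)^(-1) U^T.
Compute U^T U =
  [22, -2]
  [-2, 13],
and U^T v = (-3, -21).
Solve U^T U · c = U^T v for the coefficients: c = (-27/94, -78/47). The projection is proj_W(v) = U c.
Check: (v - proj_W(v)) · u_1 = 0  (should be 0).
Check: (v - proj_W(v)) · u_2 = 0  (should be 0).
Result: proj_W(v) = (-231/94, 51/47, -393/94, -156/47).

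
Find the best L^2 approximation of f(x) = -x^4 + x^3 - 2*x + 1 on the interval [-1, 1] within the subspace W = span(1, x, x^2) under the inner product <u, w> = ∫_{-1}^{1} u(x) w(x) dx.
g(x) = -6*x^2/7 - 7*x/5 + 38/35

The best approximation g ∈ W is the orthogonal projection of f onto W. Writing g = a_0 + a_1 x + a_2 x^2, the coefficients solve the normal equations G · a = b where
  G_{ij} = <φ_i, φ_j> and b_i = <f, φ_i>, with φ_0 = 1, φ_1 = x, φ_2 = x^2.
G =
  [2, 0, 2/3]
  [0, 2/3, 0]
  [2/3, 0, 2/5],
b = (8/5, -14/15, 8/21).
Solving gives a_0 = 38/35, a_1 = -7/5, a_2 = -6/7, so
  g(x) = -6*x^2/7 - 7*x/5 + 38/35.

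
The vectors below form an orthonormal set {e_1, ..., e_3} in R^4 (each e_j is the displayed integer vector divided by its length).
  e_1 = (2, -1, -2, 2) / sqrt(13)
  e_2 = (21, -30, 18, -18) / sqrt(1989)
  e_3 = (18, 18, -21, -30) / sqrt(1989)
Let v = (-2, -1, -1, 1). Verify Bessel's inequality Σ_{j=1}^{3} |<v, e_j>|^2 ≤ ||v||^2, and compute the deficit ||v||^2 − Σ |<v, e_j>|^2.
Σ |<v, e_j>|^2 = 42/13; ||v||^2 = 7; deficit = 49/13

Write each e_j = u_j / sqrt(<u_j, u_j>) where u_j is the displayed integer vector. Then <v, e_j> = <v, u_j> / sqrt(<u_j, u_j>), so |<v, e_j>|^2 = <v, u_j>^2 / <u_j, u_j>.
Coefficients: <v, e_1> = 1/sqrt(13), <v, e_2> = -48/sqrt(1989), <v, e_3> = -63/sqrt(1989).
Square and sum: Σ |<v, e_j>|^2 = 42/13.
Compute ||v||^2 = v·v = 7.
Deficit = 7 − 42/13 = 49/13 ≥ 0, confirming Bessel's inequality. (The deficit equals ||v − Σ <v,e_j> e_j||^2, the squared distance from v to span{e_j}.)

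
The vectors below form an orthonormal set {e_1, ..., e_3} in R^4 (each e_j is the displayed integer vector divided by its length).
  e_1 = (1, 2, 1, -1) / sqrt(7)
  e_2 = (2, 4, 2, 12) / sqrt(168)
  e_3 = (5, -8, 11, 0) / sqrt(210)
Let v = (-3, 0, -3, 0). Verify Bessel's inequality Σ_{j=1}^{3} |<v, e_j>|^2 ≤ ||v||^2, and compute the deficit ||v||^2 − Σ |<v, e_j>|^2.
Σ |<v, e_j>|^2 = 594/35; ||v||^2 = 18; deficit = 36/35

Write each e_j = u_j / sqrt(<u_j, u_j>) where u_j is the displayed integer vector. Then <v, e_j> = <v, u_j> / sqrt(<u_j, u_j>), so |<v, e_j>|^2 = <v, u_j>^2 / <u_j, u_j>.
Coefficients: <v, e_1> = -6/sqrt(7), <v, e_2> = -12/sqrt(168), <v, e_3> = -48/sqrt(210).
Square and sum: Σ |<v, e_j>|^2 = 594/35.
Compute ||v||^2 = v·v = 18.
Deficit = 18 − 594/35 = 36/35 ≥ 0, confirming Bessel's inequality. (The deficit equals ||v − Σ <v,e_j> e_j||^2, the squared distance from v to span{e_j}.)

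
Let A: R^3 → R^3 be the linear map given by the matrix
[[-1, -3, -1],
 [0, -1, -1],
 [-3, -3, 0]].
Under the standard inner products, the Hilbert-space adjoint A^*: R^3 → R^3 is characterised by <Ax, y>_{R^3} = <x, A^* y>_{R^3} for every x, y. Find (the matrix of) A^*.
A^* = A^T =
[[-1, 0, -3],
 [-3, -1, -3],
 [-1, -1, 0]]

For real matrices with standard dot products, the defining identity <Ax, y> = <x, A^* y> gives (Ax)^T y = x^T (A^*) y, i.e. x^T A^T y = x^T (A^*) y. Since this holds for all x, y, we must have A^* = A^T. Therefore
A^* =
[[-1, 0, -3],
 [-3, -1, -3],
 [-1, -1, 0]].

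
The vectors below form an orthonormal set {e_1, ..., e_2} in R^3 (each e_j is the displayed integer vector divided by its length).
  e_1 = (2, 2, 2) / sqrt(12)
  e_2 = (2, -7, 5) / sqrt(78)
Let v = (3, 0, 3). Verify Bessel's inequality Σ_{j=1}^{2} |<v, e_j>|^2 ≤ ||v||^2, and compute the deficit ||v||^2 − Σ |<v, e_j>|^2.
Σ |<v, e_j>|^2 = 459/26; ||v||^2 = 18; deficit = 9/26

Write each e_j = u_j / sqrt(<u_j, u_j>) where u_j is the displayed integer vector. Then <v, e_j> = <v, u_j> / sqrt(<u_j, u_j>), so |<v, e_j>|^2 = <v, u_j>^2 / <u_j, u_j>.
Coefficients: <v, e_1> = 12/sqrt(12), <v, e_2> = 21/sqrt(78).
Square and sum: Σ |<v, e_j>|^2 = 459/26.
Compute ||v||^2 = v·v = 18.
Deficit = 18 − 459/26 = 9/26 ≥ 0, confirming Bessel's inequality. (The deficit equals ||v − Σ <v,e_j> e_j||^2, the squared distance from v to span{e_j}.)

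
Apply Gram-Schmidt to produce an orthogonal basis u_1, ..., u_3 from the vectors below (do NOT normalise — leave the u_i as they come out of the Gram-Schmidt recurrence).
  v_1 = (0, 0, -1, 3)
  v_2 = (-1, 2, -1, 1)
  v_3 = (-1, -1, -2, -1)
Orthogonal basis:
  u_1 = (0, 0, -1, 3)
  u_2 = (-1, 2, -3/5, -1/5)
  u_3 = (-25/27, -31/27, -37/18, -37/54)

Apply the Gram-Schmidt recurrence
  u_1 = v_1
  u_i = v_i − Σ_{j<i} ((v_i · u_j) / (u_j · u_j)) · u_j.

Step by step this gives:
  u_1 = (0, 0, -1, 3)
  u_2 = (-1, 2, -3/5, -1/5)
  u_3 = (-25/27, -31/27, -37/18, -37/54)

Orthogonality check:
  u_2 · u_1 = 0 (should be 0)
  u_3 · u_1 = 0 (should be 0)
  u_3 · u_2 = 0 (should be 0)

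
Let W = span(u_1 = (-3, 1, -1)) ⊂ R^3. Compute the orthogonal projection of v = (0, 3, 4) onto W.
proj_W(v) = (3/11, -1/11, 1/11)

Set up U = [u_1 | ... | u_1] ∈ R^(3×1). The projector onto W = col(U) is P = U (U^T U)^(-1) U^T.
Compute U^T U =
  [11],
and U^T v = (-1).
Solve U^T U · c = U^T v for the coefficients: c = (-1/11). The projection is proj_W(v) = U c.
Check: (v - proj_W(v)) · u_1 = 0  (should be 0).
Result: proj_W(v) = (3/11, -1/11, 1/11).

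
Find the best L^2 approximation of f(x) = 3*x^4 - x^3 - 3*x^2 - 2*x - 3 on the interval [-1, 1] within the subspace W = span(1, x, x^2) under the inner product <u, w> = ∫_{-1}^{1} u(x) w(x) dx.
g(x) = -3*x^2/7 - 13*x/5 - 114/35

The best approximation g ∈ W is the orthogonal projection of f onto W. Writing g = a_0 + a_1 x + a_2 x^2, the coefficients solve the normal equations G · a = b where
  G_{ij} = <φ_i, φ_j> and b_i = <f, φ_i>, with φ_0 = 1, φ_1 = x, φ_2 = x^2.
G =
  [2, 0, 2/3]
  [0, 2/3, 0]
  [2/3, 0, 2/5],
b = (-34/5, -26/15, -82/35).
Solving gives a_0 = -114/35, a_1 = -13/5, a_2 = -3/7, so
  g(x) = -3*x^2/7 - 13*x/5 - 114/35.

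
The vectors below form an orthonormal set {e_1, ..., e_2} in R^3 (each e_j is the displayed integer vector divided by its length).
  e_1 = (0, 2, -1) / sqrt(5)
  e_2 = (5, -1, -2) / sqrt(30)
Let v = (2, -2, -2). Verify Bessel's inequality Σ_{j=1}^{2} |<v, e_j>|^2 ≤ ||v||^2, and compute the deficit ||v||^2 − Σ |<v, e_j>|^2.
Σ |<v, e_j>|^2 = 28/3; ||v||^2 = 12; deficit = 8/3

Write each e_j = u_j / sqrt(<u_j, u_j>) where u_j is the displayed integer vector. Then <v, e_j> = <v, u_j> / sqrt(<u_j, u_j>), so |<v, e_j>|^2 = <v, u_j>^2 / <u_j, u_j>.
Coefficients: <v, e_1> = -2/sqrt(5), <v, e_2> = 16/sqrt(30).
Square and sum: Σ |<v, e_j>|^2 = 28/3.
Compute ||v||^2 = v·v = 12.
Deficit = 12 − 28/3 = 8/3 ≥ 0, confirming Bessel's inequality. (The deficit equals ||v − Σ <v,e_j> e_j||^2, the squared distance from v to span{e_j}.)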